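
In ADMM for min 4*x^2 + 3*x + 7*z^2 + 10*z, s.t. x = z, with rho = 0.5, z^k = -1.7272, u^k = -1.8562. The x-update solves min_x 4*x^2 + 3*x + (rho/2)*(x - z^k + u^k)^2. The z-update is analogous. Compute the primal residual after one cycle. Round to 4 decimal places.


ADMM iteration with rho = 0.5, z^k = -1.7272, u^k = -1.8562
Step 1: x-update.
Minimize 4*x^2 + 3*x + (0.5/2)*(x + 1.7272 - 1.8562)^2
FOC: (2*4 + 0.5)*x = -3 + 0.5*(-1.7272 + 1.8562)
x^{k+1} = -0.3454
Step 2: z-update.
Minimize 7*z^2 + 10*z + (0.5/2)*(-0.3454 - z - 1.8562)^2
FOC: (2*7 + 0.5)*z = -10 + 0.5*(-0.3454 - 1.8562)
z^{k+1} = -0.7656
Step 3: u-update.
u^{k+1} = -1.8562 - 0.3454 + 0.7656 = -1.436
Step 4: Primal residual = |-0.3454 + 0.7656| = 0.4202


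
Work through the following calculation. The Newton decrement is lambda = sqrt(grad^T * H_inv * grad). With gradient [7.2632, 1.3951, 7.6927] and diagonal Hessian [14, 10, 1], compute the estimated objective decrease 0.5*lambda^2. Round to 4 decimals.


Step 1: H is diagonal, so H^(-1) * g = [0.5188, 0.1395, 7.6927].
Step 2: g^T H^(-1) g = sum_i g_i^2 / H_ii
  = (7.2632)^2/14 + (1.3951)^2/10 + (7.6927)^2/1
  = 3.7681 + 0.1946 + 59.1776 = 63.1404
Step 3: Objective decrease = 0.5 * g^T H^(-1) g = 31.5702


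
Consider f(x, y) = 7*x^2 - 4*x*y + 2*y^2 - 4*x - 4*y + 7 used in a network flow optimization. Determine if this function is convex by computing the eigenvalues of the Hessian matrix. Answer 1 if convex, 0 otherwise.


The Hessian of f(x,y) = 7*x^2 - 4*x*y + 2*y^2 - 4*x - 4*y + 7 is:
H = [[14, -4], [-4, 4]]
Trace = 14 + 4 = 18
Determinant = 14*4 - (-4)^2 = 40
Discriminant = (18)^2 - 4*40 = 164.0
Eigenvalues: lambda_1 = 2.5969, lambda_2 = 15.4031
The function is convex.

1


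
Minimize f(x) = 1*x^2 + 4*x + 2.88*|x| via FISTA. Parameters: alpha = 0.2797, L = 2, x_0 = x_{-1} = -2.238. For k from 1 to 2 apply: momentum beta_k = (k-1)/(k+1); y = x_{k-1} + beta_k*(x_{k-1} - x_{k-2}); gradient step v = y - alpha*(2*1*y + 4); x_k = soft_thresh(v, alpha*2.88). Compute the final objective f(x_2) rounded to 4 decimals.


FISTA on f(x) = 1*x^2 + 4*x + 2.88*|x|
L = 2, alpha = 0.2797
Iteration 1: beta = 0.0, y = -2.238 + 0.0*(-2.238 + 2.238) = -2.238
  grad(y) = -0.476, v = y - alpha*grad = -2.1049
  prox(v) = soft_thresh(-2.1049, 0.8055) = -1.2993
Iteration 2: beta = 0.3333, y = -1.2993 + 0.3333*(-1.2993 + 2.238) = -0.9864
  grad(y) = 2.0271, v = y - alpha*grad = -1.5534
  prox(v) = soft_thresh(-1.5534, 0.8055) = -0.7479
f(x_2) = 1*(-0.7479)^2 + 4*(-0.7479) + 2.88*|-0.7479| = -0.2783


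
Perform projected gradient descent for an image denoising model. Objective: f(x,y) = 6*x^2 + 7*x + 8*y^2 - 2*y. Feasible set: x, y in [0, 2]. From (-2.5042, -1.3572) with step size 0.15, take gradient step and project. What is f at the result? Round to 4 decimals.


Step 1: Compute gradient at (-2.5042, -1.3572).
grad_x = 2*6*-2.5042 + 7 = -23.0504
grad_y = 2*8*-1.3572 - 2 = -23.7152
Step 2: Gradient step.
x_raw = -2.5042 - 0.15*-23.0504 = 0.9534
y_raw = -1.3572 - 0.15*-23.7152 = 2.2001
Step 3: Project onto [0, 2].
x_proj = clip(0.9534) = 0.9534
y_proj = clip(2.2001) = 2.0
Step 4: Evaluate f.
f(0.9534, 2.0) = 40.1269


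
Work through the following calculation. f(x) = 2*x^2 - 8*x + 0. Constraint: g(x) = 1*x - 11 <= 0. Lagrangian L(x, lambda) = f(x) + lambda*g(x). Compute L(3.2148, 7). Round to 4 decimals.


Step 1: Evaluate f(x).
f(3.2148) = 2*3.2148^2 - 8*3.2148 + 0 = -5.0485
Step 2: Evaluate g(x).
g(3.2148) = 1*3.2148 - 11 = -7.7852
Step 3: Compute Lagrangian.
L = -5.0485 + 7*-7.7852 = -59.5449


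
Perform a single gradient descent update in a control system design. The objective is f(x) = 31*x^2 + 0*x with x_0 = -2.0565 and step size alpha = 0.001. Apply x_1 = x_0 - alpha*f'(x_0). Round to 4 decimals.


We compute the gradient at x_0 and apply the update.
f'(x) = 62*x + 0
f'(-2.0565) = 62*-2.0565 + 0 = -127.503
x_1 = -2.0565 - 0.001*-127.503 = -1.929


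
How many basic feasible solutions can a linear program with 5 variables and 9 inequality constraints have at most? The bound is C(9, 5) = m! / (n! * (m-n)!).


Each vertex corresponds to some choice of n active constraints out of m, so the number of vertices is at most C(m, n) = m! / (n!(m-n)!).
m = 9, n = 5
Numerator: 9 * 8 * 7 * 6 * 5
Denominator: 5! = 120
C(9, 5) = 126


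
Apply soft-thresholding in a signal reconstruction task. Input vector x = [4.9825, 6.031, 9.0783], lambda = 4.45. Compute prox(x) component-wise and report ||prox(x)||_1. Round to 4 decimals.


Soft-thresholding with lambda = 4.45:
prox(4.9825) = sign(4.9825)*max(|4.9825| - 4.45, 0) = 0.5325
prox(6.031) = sign(6.031)*max(|6.031| - 4.45, 0) = 1.581
prox(9.0783) = sign(9.0783)*max(|9.0783| - 4.45, 0) = 4.6283
prox(x) = [0.5325, 1.581, 4.6283]
||prox(x)||_1 = 0.5325 + 1.581 + 4.6283 = 6.7418


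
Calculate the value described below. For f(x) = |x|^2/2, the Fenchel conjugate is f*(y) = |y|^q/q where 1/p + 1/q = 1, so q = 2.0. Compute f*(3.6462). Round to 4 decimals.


The conjugate exponent q satisfies 1/p + 1/q = 1.
p = 2, so q = 2/(2 - 1) = 2.0
|y|^q = 3.6462^2.0 = 13.2948
f*(3.6462) = 13.2948 / 2.0 = 6.6474


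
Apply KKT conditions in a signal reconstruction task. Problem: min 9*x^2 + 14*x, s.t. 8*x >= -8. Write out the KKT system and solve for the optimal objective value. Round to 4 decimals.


Step 1: Try lambda = 0 (constraint inactive).
Stationarity: 2*9*x + 14 = 0
x* = -14/(2*9) = -7/9 = -0.7778 (rounded; the exact value -7/9 is used below)
Check constraint: 8*-0.7778 = -6.2224 >= -8 -- satisfied.
Step 2: Compute optimal value.
f(x*) = 9*(-7/9)^2 + 14*(-7/9) = -5.4444


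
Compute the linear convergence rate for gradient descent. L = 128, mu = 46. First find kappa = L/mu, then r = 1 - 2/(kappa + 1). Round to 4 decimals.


Step 1: Compute the condition number.
kappa = L/mu = 128/46 = 2.7826
Step 2: Compute the convergence rate.
r = 1 - 2/(kappa + 1) = 1 - 2*mu/(L + mu) = (L - mu)/(L + mu) = 82/174 = 0.4713


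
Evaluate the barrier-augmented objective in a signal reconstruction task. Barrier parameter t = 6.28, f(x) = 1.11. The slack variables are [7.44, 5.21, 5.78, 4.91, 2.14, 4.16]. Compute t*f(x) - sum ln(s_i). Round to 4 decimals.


Step 1: Compute log-barrier.
ln values: [2.0069, 1.6506, 1.7544, 1.5913, 0.7608, 1.4255]
phi = -(2.0069 + 1.6506 + 1.7544 + 1.5913 + 0.7608 + 1.4255) = -9.1894
Step 2: Compute augmented objective.
t*f(x) = 6.28*1.11 = 6.9708
Total = 6.9708 - 9.1894 = -2.2186


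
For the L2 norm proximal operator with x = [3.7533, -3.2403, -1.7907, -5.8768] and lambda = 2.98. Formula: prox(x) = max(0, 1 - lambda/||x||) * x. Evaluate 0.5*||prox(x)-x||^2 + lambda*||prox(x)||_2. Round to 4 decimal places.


Step 1: Compute ||x||.
||x|| = 7.8949
Step 2: Compute scaling factor.
scale = max(0, 1 - 2.98/7.8949) = 0.6225
Step 3: prox(x) = [2.3366, -2.0172, -1.1148, -3.6586]
||prox(x)|| = 4.9149
Step 4: Proximal objective.
0.5*||prox-x||^2 = 4.4402
lambda*||prox|| = 14.6464
Total = 19.0867


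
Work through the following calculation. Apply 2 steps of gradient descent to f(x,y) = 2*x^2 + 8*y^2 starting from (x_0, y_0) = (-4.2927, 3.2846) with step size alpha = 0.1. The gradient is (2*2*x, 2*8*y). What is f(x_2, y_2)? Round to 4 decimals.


Gradient descent on f(x,y) = 2*x^2 + 8*y^2.
Starting point: (-4.2927, 3.2846), alpha = 0.1
Step 1: grad_x = 2*2*-4.2927 = -17.1708, grad_y = 2*8*3.2846 = 52.5536
  x_1 = -4.2927 - 0.1*-17.1708 = -2.5756
  y_1 = 3.2846 - 0.1*52.5536 = -1.9708
Step 2: grad_x = 2*2*-2.5756 = -10.3025, grad_y = 2*8*-1.9708 = -31.5322
  x_2 = -2.5756 - 0.1*-10.3025 = -1.5454
  y_2 = -1.9708 - 0.1*-31.5322 = 1.1825
f(-1.5454, 1.1825) = 2*(-1.5454)^2 + 8*1.1825^2 = 15.962


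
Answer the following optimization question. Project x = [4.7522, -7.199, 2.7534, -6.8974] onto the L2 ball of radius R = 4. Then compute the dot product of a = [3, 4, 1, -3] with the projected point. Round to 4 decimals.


Step 1: Compute ||x|| (intermediates to 6 decimals).
||x|| = sqrt(4.7522^2 + (-7.199)^2 + 2.7534^2 + (-6.8974)^2) = 11.382633
Step 2: Project.
Since ||x|| > R, scale = R/||x|| = 4/11.382633 = 0.351413, proj(x) = scale * x
proj(x) = [1.669985, -2.529822, 0.967581, -2.423836]
Step 3: Dot product.
a^T * proj(x) = 3*1.669985 + 4*(-2.529822) + 1*0.967581 - 3*(-2.423836) = 3.1298


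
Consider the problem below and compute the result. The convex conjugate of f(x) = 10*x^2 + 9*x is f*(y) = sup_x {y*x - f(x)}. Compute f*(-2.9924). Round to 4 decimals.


f*(y) = sup_x {y*x - a*x^2 - b*x} = sup_x {(y-b)*x - a*x^2}
FOC: (y - b) - 2a*x = 0 => x* = (y - b)/(2a)
x* = (-2.9924 - 9)/(2*10) = -0.5996
f*(-2.9924) = (y-b)^2/(4a) = (-2.9924 - 9)^2/(4*10)
= 143.8177/40 = 3.5954


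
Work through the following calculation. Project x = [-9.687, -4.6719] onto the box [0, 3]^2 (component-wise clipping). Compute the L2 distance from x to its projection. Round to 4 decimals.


Project each component onto [0, 3].
clip(-9.687) = 0.0, clip(-4.6719) = 0.0
Projection = [0.0, 0.0]
Squared diffs: [93.838, 21.8266]
Distance = sqrt(115.6646) = 10.7547


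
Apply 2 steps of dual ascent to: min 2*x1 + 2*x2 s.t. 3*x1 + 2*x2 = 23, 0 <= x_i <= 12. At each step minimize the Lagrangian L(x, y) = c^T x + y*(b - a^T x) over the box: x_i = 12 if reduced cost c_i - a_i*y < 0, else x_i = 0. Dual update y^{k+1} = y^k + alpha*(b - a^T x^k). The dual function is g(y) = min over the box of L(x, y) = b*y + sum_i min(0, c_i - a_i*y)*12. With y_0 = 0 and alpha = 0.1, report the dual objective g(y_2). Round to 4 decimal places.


Dual ascent for LP: min 2*x1 + 2*x2, 3*x1 + 2*x2 = 23, 0 <= x_i <= 12
Step 1: y^k = 0.0, reduced costs: (2.0, 2.0)
  x^k = (0.0, 0.0), subgradient = b - a^T x = 23.0
  y^{k+1} = 0.0 + 0.1*23.0 = 2.3
Step 2: y^k = 2.3, reduced costs: (-4.9, -2.6)
  x^k = (12.0, 12.0), subgradient = b - a^T x = -37.0
  y^{k+1} = 2.3 + 0.1*-37.0 = -1.4
Dual objective at y_2 = -1.4: reduced costs (6.2, 4.8), box minimizer x = (0.0, 0.0)
g(y_2) = b*y + (c1 - a1*y)*x1 + (c2 - a2*y)*x2 = 23*(-1.4) + 6.2*0.0 + 4.8*0.0 = -32.2 + 0.0 + 0.0 = -32.2


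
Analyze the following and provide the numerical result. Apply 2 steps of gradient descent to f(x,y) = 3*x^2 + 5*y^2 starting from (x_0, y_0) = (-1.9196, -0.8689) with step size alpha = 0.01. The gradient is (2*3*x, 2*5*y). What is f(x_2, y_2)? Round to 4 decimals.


Gradient descent on f(x,y) = 3*x^2 + 5*y^2.
Starting point: (-1.9196, -0.8689), alpha = 0.01
Step 1: grad_x = 2*3*-1.9196 = -11.5176, grad_y = 2*5*-0.8689 = -8.689
  x_1 = -1.9196 - 0.01*-11.5176 = -1.8044
  y_1 = -0.8689 - 0.01*-8.689 = -0.782
Step 2: grad_x = 2*3*-1.8044 = -10.8265, grad_y = 2*5*-0.782 = -7.8201
  x_2 = -1.8044 - 0.01*-10.8265 = -1.6962
  y_2 = -0.782 - 0.01*-7.8201 = -0.7038
f(-1.6962, -0.7038) = 3*(-1.6962)^2 + 5*(-0.7038)^2 = 11.1076


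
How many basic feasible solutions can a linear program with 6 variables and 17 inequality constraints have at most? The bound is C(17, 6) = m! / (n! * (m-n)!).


Each vertex corresponds to some choice of n active constraints out of m, so the number of vertices is at most C(m, n) = m! / (n!(m-n)!).
m = 17, n = 6
Numerator: 17 * 16 * 15 * 14 * 13 * 12
Denominator: 6! = 720
C(17, 6) = 12376


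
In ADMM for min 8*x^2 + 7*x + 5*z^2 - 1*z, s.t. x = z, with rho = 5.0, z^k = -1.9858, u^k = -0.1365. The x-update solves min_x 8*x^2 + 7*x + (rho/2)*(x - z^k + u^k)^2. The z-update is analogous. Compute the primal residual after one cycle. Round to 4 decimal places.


ADMM iteration with rho = 5.0, z^k = -1.9858, u^k = -0.1365
Step 1: x-update.
Minimize 8*x^2 + 7*x + (5.0/2)*(x + 1.9858 - 0.1365)^2
FOC: (2*8 + 5.0)*x = -7 + 5.0*(-1.9858 + 0.1365)
x^{k+1} = -0.7736
Step 2: z-update.
Minimize 5*z^2 - 1*z + (5.0/2)*(-0.7736 - z - 0.1365)^2
FOC: (2*5 + 5.0)*z = 1 + 5.0*(-0.7736 - 0.1365)
z^{k+1} = -0.2367
Step 3: u-update.
u^{k+1} = -0.1365 - 0.7736 + 0.2367 = -0.6734
Step 4: Primal residual = |-0.7736 + 0.2367| = 0.5369


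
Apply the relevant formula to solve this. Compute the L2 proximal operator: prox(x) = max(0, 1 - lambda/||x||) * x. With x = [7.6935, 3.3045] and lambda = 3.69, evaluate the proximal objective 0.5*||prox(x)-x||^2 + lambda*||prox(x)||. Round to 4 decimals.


Step 1: Compute ||x||.
||x|| = 8.3732
Step 2: Compute scaling factor.
scale = max(0, 1 - 3.69/8.3732) = 0.5593
Step 3: prox(x) = [4.303, 1.8482]
||prox(x)|| = 4.6832
Step 4: Proximal objective.
0.5*||prox-x||^2 = 6.8081
lambda*||prox|| = 17.281
Total = 24.0889


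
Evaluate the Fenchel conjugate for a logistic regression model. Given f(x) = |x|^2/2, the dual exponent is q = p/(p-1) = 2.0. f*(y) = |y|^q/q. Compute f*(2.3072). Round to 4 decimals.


The conjugate exponent q satisfies 1/p + 1/q = 1.
p = 2, so q = 2/(2 - 1) = 2.0
|y|^q = 2.3072^2.0 = 5.3232
f*(2.3072) = 5.3232 / 2.0 = 2.6616


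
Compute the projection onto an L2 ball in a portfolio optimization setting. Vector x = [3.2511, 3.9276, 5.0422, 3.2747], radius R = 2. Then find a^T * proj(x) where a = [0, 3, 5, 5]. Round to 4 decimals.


Step 1: Compute ||x|| (intermediates to 6 decimals).
||x|| = sqrt(3.2511^2 + 3.9276^2 + 5.0422^2 + 3.2747^2) = 7.883092
Step 2: Project.
Since ||x|| > R, scale = R/||x|| = 2/7.883092 = 0.253708, proj(x) = scale * x
proj(x) = [0.82483, 0.996464, 1.279246, 0.830818]
Step 3: Dot product.
a^T * proj(x) = 0*0.82483 + 3*0.996464 + 5*1.279246 + 5*0.830818 = 13.5397


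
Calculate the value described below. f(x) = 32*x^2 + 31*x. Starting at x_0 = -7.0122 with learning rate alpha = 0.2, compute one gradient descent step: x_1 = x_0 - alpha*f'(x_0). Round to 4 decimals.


We compute the gradient at x_0 and apply the update.
f'(x) = 64*x + 31
f'(-7.0122) = 64*-7.0122 + 31 = -417.7808
x_1 = -7.0122 - 0.2*-417.7808 = 76.544


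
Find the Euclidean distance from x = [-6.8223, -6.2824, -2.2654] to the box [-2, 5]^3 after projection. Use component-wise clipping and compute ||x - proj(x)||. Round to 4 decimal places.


Project each component onto [-2, 5].
clip(-6.8223) = -2.0, clip(-6.2824) = -2.0, clip(-2.2654) = -2.0
Projection = [-2.0, -2.0, -2.0]
Squared diffs: [23.2546, 18.3389, 0.0704]
Distance = sqrt(41.6639) = 6.4548


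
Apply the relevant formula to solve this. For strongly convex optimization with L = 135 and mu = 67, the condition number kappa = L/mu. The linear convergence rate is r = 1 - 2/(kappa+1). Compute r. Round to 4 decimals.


Step 1: Compute the condition number.
kappa = L/mu = 135/67 = 2.0149
Step 2: Compute the convergence rate.
r = 1 - 2/(kappa + 1) = 1 - 2*mu/(L + mu) = (L - mu)/(L + mu) = 68/202 = 0.3366


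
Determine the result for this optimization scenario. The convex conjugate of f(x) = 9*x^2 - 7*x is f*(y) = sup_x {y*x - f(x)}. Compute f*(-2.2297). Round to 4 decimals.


f*(y) = sup_x {y*x - a*x^2 - b*x} = sup_x {(y-b)*x - a*x^2}
FOC: (y - b) - 2a*x = 0 => x* = (y - b)/(2a)
x* = (-2.2297 + 7)/(2*9) = 0.265
f*(-2.2297) = (y-b)^2/(4a) = (-2.2297 + 7)^2/(4*9)
= 22.7558/36 = 0.6321


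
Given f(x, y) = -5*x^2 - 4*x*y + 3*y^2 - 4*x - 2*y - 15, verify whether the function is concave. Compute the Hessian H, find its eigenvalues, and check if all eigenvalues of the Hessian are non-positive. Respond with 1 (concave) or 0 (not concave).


The Hessian of f(x,y) = -5*x^2 - 4*x*y + 3*y^2 - 4*x - 2*y - 15 is:
H = [[-10, -4], [-4, 6]]
Trace = -10 + 6 = -4
Determinant = -10*6 - (-4)^2 = -76
Discriminant = (-4)^2 - 4*-76 = 320.0
Eigenvalues: lambda_1 = -10.9443, lambda_2 = 6.9443
The function is not concave.

0


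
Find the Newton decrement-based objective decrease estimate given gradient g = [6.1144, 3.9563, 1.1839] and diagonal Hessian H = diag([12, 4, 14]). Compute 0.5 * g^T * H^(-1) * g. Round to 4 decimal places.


Step 1: H is diagonal, so H^(-1) * g = [0.5095, 0.9891, 0.0846].
Step 2: g^T H^(-1) g = sum_i g_i^2 / H_ii
  = (6.1144)^2/12 + (3.9563)^2/4 + (1.1839)^2/14
  = 3.1155 + 3.9131 + 0.1001 = 7.1287
Step 3: Objective decrease = 0.5 * g^T H^(-1) g = 3.5643


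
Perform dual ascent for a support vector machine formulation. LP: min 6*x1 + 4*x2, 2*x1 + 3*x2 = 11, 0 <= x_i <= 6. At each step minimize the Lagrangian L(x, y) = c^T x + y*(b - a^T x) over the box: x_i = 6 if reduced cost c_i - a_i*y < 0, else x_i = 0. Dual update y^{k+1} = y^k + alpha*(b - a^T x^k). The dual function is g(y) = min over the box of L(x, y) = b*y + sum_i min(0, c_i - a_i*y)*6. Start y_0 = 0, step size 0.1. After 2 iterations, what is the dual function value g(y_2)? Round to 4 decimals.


Dual ascent for LP: min 6*x1 + 4*x2, 2*x1 + 3*x2 = 11, 0 <= x_i <= 6
Step 1: y^k = 0.0, reduced costs: (6.0, 4.0)
  x^k = (0.0, 0.0), subgradient = b - a^T x = 11.0
  y^{k+1} = 0.0 + 0.1*11.0 = 1.1
Step 2: y^k = 1.1, reduced costs: (3.8, 0.7)
  x^k = (0.0, 0.0), subgradient = b - a^T x = 11.0
  y^{k+1} = 1.1 + 0.1*11.0 = 2.2
Dual objective at y_2 = 2.2: reduced costs (1.6, -2.6), box minimizer x = (0.0, 6.0)
g(y_2) = b*y + (c1 - a1*y)*x1 + (c2 - a2*y)*x2 = 11*2.2 + 1.6*0.0 + (-2.6)*6.0 = 24.2 + 0.0 - 15.6 = 8.6


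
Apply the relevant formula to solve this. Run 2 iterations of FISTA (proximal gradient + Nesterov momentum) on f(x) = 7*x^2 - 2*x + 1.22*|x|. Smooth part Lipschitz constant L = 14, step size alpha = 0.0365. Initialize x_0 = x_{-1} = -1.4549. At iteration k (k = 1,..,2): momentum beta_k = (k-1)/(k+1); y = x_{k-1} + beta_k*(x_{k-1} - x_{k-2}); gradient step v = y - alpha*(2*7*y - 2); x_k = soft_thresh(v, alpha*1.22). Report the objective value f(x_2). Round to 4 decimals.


FISTA on f(x) = 7*x^2 - 2*x + 1.22*|x|
L = 14, alpha = 0.0365
Iteration 1: beta = 0.0, y = -1.4549 + 0.0*(-1.4549 + 1.4549) = -1.4549
  grad(y) = -22.3686, v = y - alpha*grad = -0.6384
  prox(v) = soft_thresh(-0.6384, 0.0445) = -0.5939
Iteration 2: beta = 0.3333, y = -0.5939 + 0.3333*(-0.5939 + 1.4549) = -0.3069
  grad(y) = -6.2969, v = y - alpha*grad = -0.0771
  prox(v) = soft_thresh(-0.0771, 0.0445) = -0.0326
f(x_2) = 7*(-0.0326)^2 - 2*(-0.0326) + 1.22*|-0.0326| = 0.1122


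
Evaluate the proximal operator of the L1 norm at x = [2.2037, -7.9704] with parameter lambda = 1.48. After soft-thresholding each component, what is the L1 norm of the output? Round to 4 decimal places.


Soft-thresholding with lambda = 1.48:
prox(2.2037) = sign(2.2037)*max(|2.2037| - 1.48, 0) = 0.7237
prox(-7.9704) = sign(-7.9704)*max(|-7.9704| - 1.48, 0) = -6.4904
prox(x) = [0.7237, -6.4904]
||prox(x)||_1 = 0.7237 + 6.4904 = 7.2141


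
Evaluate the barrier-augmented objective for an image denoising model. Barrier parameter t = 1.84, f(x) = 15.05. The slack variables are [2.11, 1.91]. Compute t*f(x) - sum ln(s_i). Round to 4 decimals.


Step 1: Compute log-barrier.
ln values: [0.7467, 0.6471]
phi = -(0.7467 + 0.6471) = -1.3938
Step 2: Compute augmented objective.
t*f(x) = 1.84*15.05 = 27.692
Total = 27.692 - 1.3938 = 26.2982


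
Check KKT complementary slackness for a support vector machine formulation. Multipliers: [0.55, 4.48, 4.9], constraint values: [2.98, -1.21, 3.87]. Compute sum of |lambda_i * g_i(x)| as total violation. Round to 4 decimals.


KKT complementary slackness check:
lambda_1 * g_1 = 0.55 * 2.98 = 1.639
lambda_2 * g_2 = 4.48 * -1.21 = -5.4208
lambda_3 * g_3 = 4.9 * 3.87 = 18.963
Total violation = 1.639 + 5.4208 + 18.963 = 26.0228


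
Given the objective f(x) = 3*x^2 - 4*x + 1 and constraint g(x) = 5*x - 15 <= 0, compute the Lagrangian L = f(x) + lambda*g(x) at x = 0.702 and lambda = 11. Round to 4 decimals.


Step 1: Evaluate f(x).
f(0.702) = 3*0.702^2 - 4*0.702 + 1 = -0.3296
Step 2: Evaluate g(x).
g(0.702) = 5*0.702 - 15 = -11.49
Step 3: Compute Lagrangian.
L = -0.3296 + 11*-11.49 = -126.7196


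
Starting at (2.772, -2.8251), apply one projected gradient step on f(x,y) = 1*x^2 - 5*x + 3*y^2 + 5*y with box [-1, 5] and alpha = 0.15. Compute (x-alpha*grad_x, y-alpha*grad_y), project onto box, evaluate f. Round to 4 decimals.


Step 1: Compute gradient at (2.772, -2.8251).
grad_x = 2*1*2.772 - 5 = 0.544
grad_y = 2*3*-2.8251 + 5 = -11.9506
Step 2: Gradient step.
x_raw = 2.772 - 0.15*0.544 = 2.6904
y_raw = -2.8251 - 0.15*-11.9506 = -1.0325
Step 3: Project onto [-1, 5].
x_proj = clip(2.6904) = 2.6904
y_proj = clip(-1.0325) = -1.0
Step 4: Evaluate f.
f(2.6904, -1.0) = -8.2137


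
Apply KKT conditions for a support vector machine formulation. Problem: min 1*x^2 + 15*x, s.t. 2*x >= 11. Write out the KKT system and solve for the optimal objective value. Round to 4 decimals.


Step 1: Try lambda = 0 (constraint inactive).
x_unc = -15/(2*1) = -7.5
Check: 2*-7.5 = -15.0 < 11 -- violated!
Step 2: Constraint must be active: 2*x = 11
x* = 11/2 = 5.5
lambda = (2*1*5.5 + 15)/2 = 13.0
Step 3: Compute optimal value.
f(x*) = 1*5.5^2 + 15*5.5 = 112.75


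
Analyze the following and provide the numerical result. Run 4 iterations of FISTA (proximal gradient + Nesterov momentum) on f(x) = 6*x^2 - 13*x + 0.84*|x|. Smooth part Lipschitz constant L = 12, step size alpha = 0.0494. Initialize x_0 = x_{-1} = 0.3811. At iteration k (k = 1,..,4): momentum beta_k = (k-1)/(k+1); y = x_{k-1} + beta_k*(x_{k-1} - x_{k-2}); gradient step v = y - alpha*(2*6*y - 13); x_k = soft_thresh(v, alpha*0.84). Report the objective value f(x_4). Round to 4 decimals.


FISTA on f(x) = 6*x^2 - 13*x + 0.84*|x|
L = 12, alpha = 0.0494
Iteration 1: beta = 0.0, y = 0.3811 + 0.0*(0.3811 - 0.3811) = 0.3811
  grad(y) = -8.4268, v = y - alpha*grad = 0.7974
  prox(v) = soft_thresh(0.7974, 0.0415) = 0.7559
Iteration 2: beta = 0.3333, y = 0.7559 + 0.3333*(0.7559 - 0.3811) = 0.8808
  grad(y) = -2.4302, v = y - alpha*grad = 1.0009
  prox(v) = soft_thresh(1.0009, 0.0415) = 0.9594
Iteration 3: beta = 0.5, y = 0.9594 + 0.5*(0.9594 - 0.7559) = 1.0611
  grad(y) = -0.2666, v = y - alpha*grad = 1.0743
  prox(v) = soft_thresh(1.0743, 0.0415) = 1.0328
Iteration 4: beta = 0.6, y = 1.0328 + 0.6*(1.0328 - 0.9594) = 1.0768
  grad(y) = -0.0779, v = y - alpha*grad = 1.0807
  prox(v) = soft_thresh(1.0807, 0.0415) = 1.0392
f(x_4) = 6*1.0392^2 - 13*1.0392 + 0.84*|1.0392| = -6.1571


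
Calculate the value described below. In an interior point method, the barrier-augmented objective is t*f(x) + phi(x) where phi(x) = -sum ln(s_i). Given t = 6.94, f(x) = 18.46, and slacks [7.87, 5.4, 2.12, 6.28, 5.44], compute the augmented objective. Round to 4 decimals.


Step 1: Compute log-barrier.
ln values: [2.0631, 1.6864, 0.7514, 1.8374, 1.6938]
phi = -(2.0631 + 1.6864 + 0.7514 + 1.8374 + 1.6938) = -8.032
Step 2: Compute augmented objective.
t*f(x) = 6.94*18.46 = 128.1124
Total = 128.1124 - 8.032 = 120.0804


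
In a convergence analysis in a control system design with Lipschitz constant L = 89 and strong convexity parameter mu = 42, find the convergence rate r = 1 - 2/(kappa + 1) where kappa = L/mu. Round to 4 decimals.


Step 1: Compute the condition number.
kappa = L/mu = 89/42 = 2.119
Step 2: Compute the convergence rate.
r = 1 - 2/(kappa + 1) = 1 - 2*mu/(L + mu) = (L - mu)/(L + mu) = 47/131 = 0.3588


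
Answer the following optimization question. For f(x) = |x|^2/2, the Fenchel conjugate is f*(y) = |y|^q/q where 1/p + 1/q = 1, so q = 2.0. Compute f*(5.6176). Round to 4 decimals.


The conjugate exponent q satisfies 1/p + 1/q = 1.
p = 2, so q = 2/(2 - 1) = 2.0
|y|^q = 5.6176^2.0 = 31.5574
f*(5.6176) = 31.5574 / 2.0 = 15.7787


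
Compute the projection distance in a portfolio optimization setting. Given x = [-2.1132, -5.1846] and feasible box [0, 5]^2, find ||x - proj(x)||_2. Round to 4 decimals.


Project each component onto [0, 5].
clip(-2.1132) = 0.0, clip(-5.1846) = 0.0
Projection = [0.0, 0.0]
Squared diffs: [4.4656, 26.8801]
Distance = sqrt(31.3457) = 5.5987


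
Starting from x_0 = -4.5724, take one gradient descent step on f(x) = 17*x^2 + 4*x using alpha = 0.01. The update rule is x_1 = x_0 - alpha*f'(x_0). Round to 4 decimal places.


We compute the gradient at x_0 and apply the update.
f'(x) = 34*x + 4
f'(-4.5724) = 34*-4.5724 + 4 = -151.4616
x_1 = -4.5724 - 0.01*-151.4616 = -3.0578


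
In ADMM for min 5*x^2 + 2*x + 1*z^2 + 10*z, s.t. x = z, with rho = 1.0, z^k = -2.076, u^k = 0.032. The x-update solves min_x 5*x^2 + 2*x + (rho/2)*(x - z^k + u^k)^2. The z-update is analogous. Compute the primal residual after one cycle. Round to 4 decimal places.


ADMM iteration with rho = 1.0, z^k = -2.076, u^k = 0.032
Step 1: x-update.
Minimize 5*x^2 + 2*x + (1.0/2)*(x + 2.076 + 0.032)^2
FOC: (2*5 + 1.0)*x = -2 + 1.0*(-2.076 - 0.032)
x^{k+1} = -0.3735
Step 2: z-update.
Minimize 1*z^2 + 10*z + (1.0/2)*(-0.3735 - z + 0.032)^2
FOC: (2*1 + 1.0)*z = -10 + 1.0*(-0.3735 + 0.032)
z^{k+1} = -3.4472
Step 3: u-update.
u^{k+1} = 0.032 - 0.3735 + 3.4472 = 3.1057
Step 4: Primal residual = |-0.3735 + 3.4472| = 3.0737


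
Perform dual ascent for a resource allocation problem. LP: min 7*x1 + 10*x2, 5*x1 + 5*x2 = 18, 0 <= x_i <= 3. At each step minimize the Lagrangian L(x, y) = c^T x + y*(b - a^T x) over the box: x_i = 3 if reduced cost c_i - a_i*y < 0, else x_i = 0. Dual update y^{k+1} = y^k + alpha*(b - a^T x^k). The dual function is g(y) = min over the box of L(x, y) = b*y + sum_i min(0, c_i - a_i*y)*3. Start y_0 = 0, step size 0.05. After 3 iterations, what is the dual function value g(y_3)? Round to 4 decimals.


Dual ascent for LP: min 7*x1 + 10*x2, 5*x1 + 5*x2 = 18, 0 <= x_i <= 3
Step 1: y^k = 0.0, reduced costs: (7.0, 10.0)
  x^k = (0.0, 0.0), subgradient = b - a^T x = 18.0
  y^{k+1} = 0.0 + 0.05*18.0 = 0.9
Step 2: y^k = 0.9, reduced costs: (2.5, 5.5)
  x^k = (0.0, 0.0), subgradient = b - a^T x = 18.0
  y^{k+1} = 0.9 + 0.05*18.0 = 1.8
Step 3: y^k = 1.8, reduced costs: (-2.0, 1.0)
  x^k = (3.0, 0.0), subgradient = b - a^T x = 3.0
  y^{k+1} = 1.8 + 0.05*3.0 = 1.95
Dual objective at y_3 = 1.95: reduced costs (-2.75, 0.25), box minimizer x = (3.0, 0.0)
g(y_3) = b*y + (c1 - a1*y)*x1 + (c2 - a2*y)*x2 = 18*1.95 + (-2.75)*3.0 + 0.25*0.0 = 35.1 - 8.25 + 0.0 = 26.85


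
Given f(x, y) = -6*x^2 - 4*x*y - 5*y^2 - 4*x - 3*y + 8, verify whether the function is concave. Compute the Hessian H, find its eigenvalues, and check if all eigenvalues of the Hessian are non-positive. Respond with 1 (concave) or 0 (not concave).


The Hessian of f(x,y) = -6*x^2 - 4*x*y - 5*y^2 - 4*x - 3*y + 8 is:
H = [[-12, -4], [-4, -10]]
Trace = -12 - 10 = -22
Determinant = -12*-10 - (-4)^2 = 104
Discriminant = (-22)^2 - 4*104 = 68.0
Eigenvalues: lambda_1 = -15.1231, lambda_2 = -6.8769
The function is concave.

1


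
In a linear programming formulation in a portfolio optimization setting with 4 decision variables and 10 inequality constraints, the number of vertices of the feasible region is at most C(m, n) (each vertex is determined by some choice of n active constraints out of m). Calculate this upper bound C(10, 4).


Each vertex corresponds to some choice of n active constraints out of m, so the number of vertices is at most C(m, n) = m! / (n!(m-n)!).
m = 10, n = 4
Numerator: 10 * 9 * 8 * 7
Denominator: 4! = 24
C(10, 4) = 210


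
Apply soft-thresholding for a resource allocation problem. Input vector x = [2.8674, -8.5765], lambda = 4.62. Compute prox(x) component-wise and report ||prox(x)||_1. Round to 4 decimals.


Soft-thresholding with lambda = 4.62:
prox(2.8674) = sign(2.8674)*max(|2.8674| - 4.62, 0) = 0.0
prox(-8.5765) = sign(-8.5765)*max(|-8.5765| - 4.62, 0) = -3.9565
prox(x) = [0.0, -3.9565]
||prox(x)||_1 = 0.0 + 3.9565 = 3.9565


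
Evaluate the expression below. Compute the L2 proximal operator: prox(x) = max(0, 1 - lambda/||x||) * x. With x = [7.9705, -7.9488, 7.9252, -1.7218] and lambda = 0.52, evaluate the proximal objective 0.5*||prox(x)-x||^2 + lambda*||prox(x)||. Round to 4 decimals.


Step 1: Compute ||x||.
||x|| = 13.8739
Step 2: Compute scaling factor.
scale = max(0, 1 - 0.52/13.8739) = 0.9625
Step 3: prox(x) = [7.6718, -7.6509, 7.6282, -1.6573]
||prox(x)|| = 13.3539
Step 4: Proximal objective.
0.5*||prox-x||^2 = 0.1352
lambda*||prox|| = 6.944
Total = 7.0792


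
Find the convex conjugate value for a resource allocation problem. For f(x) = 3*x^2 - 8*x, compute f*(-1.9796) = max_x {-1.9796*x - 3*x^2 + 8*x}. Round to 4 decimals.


f*(y) = sup_x {y*x - a*x^2 - b*x} = sup_x {(y-b)*x - a*x^2}
FOC: (y - b) - 2a*x = 0 => x* = (y - b)/(2a)
x* = (-1.9796 + 8)/(2*3) = 1.0034
f*(-1.9796) = (y-b)^2/(4a) = (-1.9796 + 8)^2/(4*3)
= 36.2452/12 = 3.0204


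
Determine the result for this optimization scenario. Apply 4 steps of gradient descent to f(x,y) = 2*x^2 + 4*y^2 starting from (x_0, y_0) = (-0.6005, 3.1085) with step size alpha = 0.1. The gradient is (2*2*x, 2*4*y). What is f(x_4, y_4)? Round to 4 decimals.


Gradient descent on f(x,y) = 2*x^2 + 4*y^2.
Starting point: (-0.6005, 3.1085), alpha = 0.1
Step 1: grad_x = 2*2*-0.6005 = -2.402, grad_y = 2*4*3.1085 = 24.868
  x_1 = -0.6005 - 0.1*-2.402 = -0.3603
  y_1 = 3.1085 - 0.1*24.868 = 0.6217
Step 2: grad_x = 2*2*-0.3603 = -1.4412, grad_y = 2*4*0.6217 = 4.9736
  x_2 = -0.3603 - 0.1*-1.4412 = -0.2162
  y_2 = 0.6217 - 0.1*4.9736 = 0.1243
Step 3: grad_x = 2*2*-0.2162 = -0.8647, grad_y = 2*4*0.1243 = 0.9947
  x_3 = -0.2162 - 0.1*-0.8647 = -0.1297
  y_3 = 0.1243 - 0.1*0.9947 = 0.0249
Step 4: grad_x = 2*2*-0.1297 = -0.5188, grad_y = 2*4*0.0249 = 0.1989
  x_4 = -0.1297 - 0.1*-0.5188 = -0.0778
  y_4 = 0.0249 - 0.1*0.1989 = 0.005
f(-0.0778, 0.005) = 2*(-0.0778)^2 + 4*0.005^2 = 0.0122


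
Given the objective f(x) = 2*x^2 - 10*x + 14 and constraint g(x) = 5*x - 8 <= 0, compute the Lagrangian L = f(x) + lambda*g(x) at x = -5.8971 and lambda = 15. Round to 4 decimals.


Step 1: Evaluate f(x).
f(-5.8971) = 2*(-5.8971)^2 - 10*(-5.8971) + 14 = 142.5226
Step 2: Evaluate g(x).
g(-5.8971) = 5*-5.8971 - 8 = -37.4855
Step 3: Compute Lagrangian.
L = 142.5226 + 15*-37.4855 = -419.7599


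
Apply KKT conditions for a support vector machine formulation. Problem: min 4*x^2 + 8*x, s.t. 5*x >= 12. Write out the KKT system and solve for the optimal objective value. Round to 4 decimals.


Step 1: Try lambda = 0 (constraint inactive).
x_unc = -8/(2*4) = -1.0
Check: 5*-1.0 = -5.0 < 12 -- violated!
Step 2: Constraint must be active: 5*x = 12
x* = 12/5 = 2.4
lambda = (2*4*2.4 + 8)/5 = 5.44
Step 3: Compute optimal value.
f(x*) = 4*2.4^2 + 8*2.4 = 42.24


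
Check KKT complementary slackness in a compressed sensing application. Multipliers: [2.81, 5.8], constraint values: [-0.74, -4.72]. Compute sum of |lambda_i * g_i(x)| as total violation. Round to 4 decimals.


KKT complementary slackness check:
lambda_1 * g_1 = 2.81 * -0.74 = -2.0794
lambda_2 * g_2 = 5.8 * -4.72 = -27.376
Total violation = 2.0794 + 27.376 = 29.4554


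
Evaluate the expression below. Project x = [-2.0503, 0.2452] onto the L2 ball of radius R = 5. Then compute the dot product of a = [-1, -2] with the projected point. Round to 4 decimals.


Step 1: Compute ||x|| (intermediates to 6 decimals).
||x|| = sqrt((-2.0503)^2 + 0.2452^2) = 2.06491
Step 2: Project.
Since ||x|| <= R, proj = x (no scaling needed).
proj(x) = [-2.0503, 0.2452]
Step 3: Dot product.
a^T * proj(x) = -1*(-2.0503) - 2*0.2452 = 1.5599


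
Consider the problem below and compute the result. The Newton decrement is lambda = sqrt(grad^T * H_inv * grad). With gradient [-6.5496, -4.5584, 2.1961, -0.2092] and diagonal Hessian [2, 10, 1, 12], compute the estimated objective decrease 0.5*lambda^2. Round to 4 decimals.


Step 1: H is diagonal, so H^(-1) * g = [-3.2748, -0.4558, 2.1961, -0.0174].
Step 2: g^T H^(-1) g = sum_i g_i^2 / H_ii
  = (-6.5496)^2/2 + (-4.5584)^2/10 + (2.1961)^2/1 + (-0.2092)^2/12
  = 21.4486 + 2.0779 + 4.8229 + 0.0036 = 28.353
Step 3: Objective decrease = 0.5 * g^T H^(-1) g = 14.1765


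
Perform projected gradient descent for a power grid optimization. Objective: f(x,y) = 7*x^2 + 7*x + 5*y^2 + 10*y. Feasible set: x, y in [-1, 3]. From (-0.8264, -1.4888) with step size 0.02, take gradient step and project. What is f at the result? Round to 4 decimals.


Step 1: Compute gradient at (-0.8264, -1.4888).
grad_x = 2*7*-0.8264 + 7 = -4.5696
grad_y = 2*5*-1.4888 + 10 = -4.888
Step 2: Gradient step.
x_raw = -0.8264 - 0.02*-4.5696 = -0.735
y_raw = -1.4888 - 0.02*-4.888 = -1.391
Step 3: Project onto [-1, 3].
x_proj = clip(-0.735) = -0.735
y_proj = clip(-1.391) = -1.0
Step 4: Evaluate f.
f(-0.735, -1.0) = -6.3634


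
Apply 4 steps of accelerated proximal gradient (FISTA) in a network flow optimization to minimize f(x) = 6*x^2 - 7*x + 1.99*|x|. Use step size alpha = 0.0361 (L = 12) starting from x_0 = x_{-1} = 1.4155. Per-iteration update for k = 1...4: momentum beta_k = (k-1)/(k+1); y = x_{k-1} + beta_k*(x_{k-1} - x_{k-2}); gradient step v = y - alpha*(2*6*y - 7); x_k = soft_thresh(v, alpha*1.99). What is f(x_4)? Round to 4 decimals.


FISTA on f(x) = 6*x^2 - 7*x + 1.99*|x|
L = 12, alpha = 0.0361
Iteration 1: beta = 0.0, y = 1.4155 + 0.0*(1.4155 - 1.4155) = 1.4155
  grad(y) = 9.986, v = y - alpha*grad = 1.055
  prox(v) = soft_thresh(1.055, 0.0718) = 0.9832
Iteration 2: beta = 0.3333, y = 0.9832 + 0.3333*(0.9832 - 1.4155) = 0.8391
  grad(y) = 3.0687, v = y - alpha*grad = 0.7283
  prox(v) = soft_thresh(0.7283, 0.0718) = 0.6564
Iteration 3: beta = 0.5, y = 0.6564 + 0.5*(0.6564 - 0.9832) = 0.4931
  grad(y) = -1.0831, v = y - alpha*grad = 0.5322
  prox(v) = soft_thresh(0.5322, 0.0718) = 0.4603
Iteration 4: beta = 0.6, y = 0.4603 + 0.6*(0.4603 - 0.6564) = 0.3427
  grad(y) = -2.8879, v = y - alpha*grad = 0.4469
  prox(v) = soft_thresh(0.4469, 0.0718) = 0.3751
f(x_4) = 6*0.3751^2 - 7*0.3751 + 1.99*|0.3751| = -1.035


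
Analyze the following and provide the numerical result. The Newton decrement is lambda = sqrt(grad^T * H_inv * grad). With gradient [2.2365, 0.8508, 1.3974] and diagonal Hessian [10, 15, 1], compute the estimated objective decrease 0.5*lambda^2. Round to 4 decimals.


Step 1: H is diagonal, so H^(-1) * g = [0.2237, 0.0567, 1.3974].
Step 2: g^T H^(-1) g = sum_i g_i^2 / H_ii
  = (2.2365)^2/10 + (0.8508)^2/15 + (1.3974)^2/1
  = 0.5002 + 0.0483 + 1.9527 = 2.5012
Step 3: Objective decrease = 0.5 * g^T H^(-1) g = 1.2506


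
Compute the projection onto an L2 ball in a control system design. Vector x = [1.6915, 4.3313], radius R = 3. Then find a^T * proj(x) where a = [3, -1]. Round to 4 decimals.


Step 1: Compute ||x|| (intermediates to 6 decimals).
||x|| = sqrt(1.6915^2 + 4.3313^2) = 4.649874
Step 2: Project.
Since ||x|| > R, scale = R/||x|| = 3/4.649874 = 0.645179, proj(x) = scale * x
proj(x) = [1.09132, 2.794464]
Step 3: Dot product.
a^T * proj(x) = 3*1.09132 - 1*2.794464 = 0.4795


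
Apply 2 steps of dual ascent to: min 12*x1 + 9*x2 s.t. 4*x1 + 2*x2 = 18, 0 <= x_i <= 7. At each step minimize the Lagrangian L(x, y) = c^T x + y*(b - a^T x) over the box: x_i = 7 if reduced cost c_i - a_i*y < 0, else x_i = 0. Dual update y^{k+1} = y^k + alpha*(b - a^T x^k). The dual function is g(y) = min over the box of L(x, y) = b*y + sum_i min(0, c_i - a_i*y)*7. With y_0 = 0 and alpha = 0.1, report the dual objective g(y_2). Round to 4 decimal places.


Dual ascent for LP: min 12*x1 + 9*x2, 4*x1 + 2*x2 = 18, 0 <= x_i <= 7
Step 1: y^k = 0.0, reduced costs: (12.0, 9.0)
  x^k = (0.0, 0.0), subgradient = b - a^T x = 18.0
  y^{k+1} = 0.0 + 0.1*18.0 = 1.8
Step 2: y^k = 1.8, reduced costs: (4.8, 5.4)
  x^k = (0.0, 0.0), subgradient = b - a^T x = 18.0
  y^{k+1} = 1.8 + 0.1*18.0 = 3.6
Dual objective at y_2 = 3.6: reduced costs (-2.4, 1.8), box minimizer x = (7.0, 0.0)
g(y_2) = b*y + (c1 - a1*y)*x1 + (c2 - a2*y)*x2 = 18*3.6 + (-2.4)*7.0 + 1.8*0.0 = 64.8 - 16.8 + 0.0 = 48.0


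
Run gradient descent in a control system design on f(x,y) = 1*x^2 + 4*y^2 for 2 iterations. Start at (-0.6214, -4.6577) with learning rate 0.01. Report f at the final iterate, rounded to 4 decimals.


Gradient descent on f(x,y) = 1*x^2 + 4*y^2.
Starting point: (-0.6214, -4.6577), alpha = 0.01
Step 1: grad_x = 2*1*-0.6214 = -1.2428, grad_y = 2*4*-4.6577 = -37.2616
  x_1 = -0.6214 - 0.01*-1.2428 = -0.609
  y_1 = -4.6577 - 0.01*-37.2616 = -4.2851
Step 2: grad_x = 2*1*-0.609 = -1.2179, grad_y = 2*4*-4.2851 = -34.2807
  x_2 = -0.609 - 0.01*-1.2179 = -0.5968
  y_2 = -4.2851 - 0.01*-34.2807 = -3.9423
f(-0.5968, -3.9423) = 1*(-0.5968)^2 + 4*(-3.9423)^2 = 62.5224


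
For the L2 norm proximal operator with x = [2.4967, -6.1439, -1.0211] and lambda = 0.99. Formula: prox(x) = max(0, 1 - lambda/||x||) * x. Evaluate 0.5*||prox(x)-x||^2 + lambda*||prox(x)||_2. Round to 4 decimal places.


Step 1: Compute ||x||.
||x|| = 6.71
Step 2: Compute scaling factor.
scale = max(0, 1 - 0.99/6.71) = 0.8525
Step 3: prox(x) = [2.1283, -5.2374, -0.8704]
||prox(x)|| = 5.72
Step 4: Proximal objective.
0.5*||prox-x||^2 = 0.4901
lambda*||prox|| = 5.6628
Total = 6.1528


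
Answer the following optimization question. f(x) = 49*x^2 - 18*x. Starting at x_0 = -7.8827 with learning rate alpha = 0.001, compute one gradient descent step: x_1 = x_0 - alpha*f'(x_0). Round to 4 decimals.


We compute the gradient at x_0 and apply the update.
f'(x) = 98*x - 18
f'(-7.8827) = 98*-7.8827 - 18 = -790.5046
x_1 = -7.8827 - 0.001*-790.5046 = -7.0922


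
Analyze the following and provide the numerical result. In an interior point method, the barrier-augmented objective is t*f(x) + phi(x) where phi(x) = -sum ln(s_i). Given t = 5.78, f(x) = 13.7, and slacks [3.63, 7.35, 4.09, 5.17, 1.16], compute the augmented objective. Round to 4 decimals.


Step 1: Compute log-barrier.
ln values: [1.2892, 1.9947, 1.4085, 1.6429, 0.1484]
phi = -(1.2892 + 1.9947 + 1.4085 + 1.6429 + 0.1484) = -6.4838
Step 2: Compute augmented objective.
t*f(x) = 5.78*13.7 = 79.186
Total = 79.186 - 6.4838 = 72.7022


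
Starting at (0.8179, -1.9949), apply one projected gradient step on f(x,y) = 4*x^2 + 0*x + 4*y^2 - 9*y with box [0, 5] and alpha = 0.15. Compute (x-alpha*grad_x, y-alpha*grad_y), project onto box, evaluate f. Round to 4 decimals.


Step 1: Compute gradient at (0.8179, -1.9949).
grad_x = 2*4*0.8179 + 0 = 6.5432
grad_y = 2*4*-1.9949 - 9 = -24.9592
Step 2: Gradient step.
x_raw = 0.8179 - 0.15*6.5432 = -0.1636
y_raw = -1.9949 - 0.15*-24.9592 = 1.749
Step 3: Project onto [0, 5].
x_proj = clip(-0.1636) = 0.0
y_proj = clip(1.749) = 1.749
Step 4: Evaluate f.
f(0.0, 1.749) = -3.5051


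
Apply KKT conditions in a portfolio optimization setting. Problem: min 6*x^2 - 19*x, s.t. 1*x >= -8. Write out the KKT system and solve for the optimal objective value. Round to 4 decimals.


Step 1: Try lambda = 0 (constraint inactive).
Stationarity: 2*6*x - 19 = 0
x* = 19/(2*6) = 19/12 = 1.5833 (rounded; the exact value 19/12 is used below)
Check constraint: 1*1.5833 = 1.5833 >= -8 -- satisfied.
Step 2: Compute optimal value.
f(x*) = 6*(19/12)^2 - 19*(19/12) = -15.0417


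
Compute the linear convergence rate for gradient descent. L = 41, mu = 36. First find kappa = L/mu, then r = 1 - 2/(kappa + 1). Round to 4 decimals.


Step 1: Compute the condition number.
kappa = L/mu = 41/36 = 1.1389
Step 2: Compute the convergence rate.
r = 1 - 2/(kappa + 1) = 1 - 2*mu/(L + mu) = (L - mu)/(L + mu) = 5/77 = 0.0649


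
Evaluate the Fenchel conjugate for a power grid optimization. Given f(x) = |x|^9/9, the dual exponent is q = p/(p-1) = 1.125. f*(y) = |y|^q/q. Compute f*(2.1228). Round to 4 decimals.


The conjugate exponent q satisfies 1/p + 1/q = 1.
p = 9, so q = 9/(9 - 1) = 1.125
|y|^q = 2.1228^1.125 = 2.3322
f*(2.1228) = 2.3322 / 1.125 = 2.0731


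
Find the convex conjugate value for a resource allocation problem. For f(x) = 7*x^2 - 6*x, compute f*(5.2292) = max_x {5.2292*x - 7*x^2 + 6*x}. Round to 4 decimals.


f*(y) = sup_x {y*x - a*x^2 - b*x} = sup_x {(y-b)*x - a*x^2}
FOC: (y - b) - 2a*x = 0 => x* = (y - b)/(2a)
x* = (5.2292 + 6)/(2*7) = 0.8021
f*(5.2292) = (y-b)^2/(4a) = (5.2292 + 6)^2/(4*7)
= 126.0949/28 = 4.5034


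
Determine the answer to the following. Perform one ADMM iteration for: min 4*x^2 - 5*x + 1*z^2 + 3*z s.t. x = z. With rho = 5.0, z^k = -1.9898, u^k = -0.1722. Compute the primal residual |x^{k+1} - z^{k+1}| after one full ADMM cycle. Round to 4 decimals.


ADMM iteration with rho = 5.0, z^k = -1.9898, u^k = -0.1722
Step 1: x-update.
Minimize 4*x^2 - 5*x + (5.0/2)*(x + 1.9898 - 0.1722)^2
FOC: (2*4 + 5.0)*x = 5 + 5.0*(-1.9898 + 0.1722)
x^{k+1} = -0.3145
Step 2: z-update.
Minimize 1*z^2 + 3*z + (5.0/2)*(-0.3145 - z - 0.1722)^2
FOC: (2*1 + 5.0)*z = -3 + 5.0*(-0.3145 - 0.1722)
z^{k+1} = -0.7762
Step 3: u-update.
u^{k+1} = -0.1722 - 0.3145 + 0.7762 = 0.2895
Step 4: Primal residual = |-0.3145 + 0.7762| = 0.4617
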